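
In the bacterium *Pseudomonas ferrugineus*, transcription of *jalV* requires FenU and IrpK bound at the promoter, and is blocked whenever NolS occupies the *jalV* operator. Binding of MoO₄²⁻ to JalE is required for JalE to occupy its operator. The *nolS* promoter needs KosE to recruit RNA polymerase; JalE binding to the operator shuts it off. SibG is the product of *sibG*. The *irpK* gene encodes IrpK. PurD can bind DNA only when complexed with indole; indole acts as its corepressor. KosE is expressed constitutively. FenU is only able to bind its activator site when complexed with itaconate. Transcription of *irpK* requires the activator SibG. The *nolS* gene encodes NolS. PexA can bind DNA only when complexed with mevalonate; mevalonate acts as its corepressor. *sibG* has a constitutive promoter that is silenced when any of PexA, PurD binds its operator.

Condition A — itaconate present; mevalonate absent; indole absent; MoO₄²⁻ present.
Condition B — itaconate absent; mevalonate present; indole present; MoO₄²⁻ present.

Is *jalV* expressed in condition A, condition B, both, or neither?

Condition A:
Itaconate is present, so FenU is active.
Mevalonate is absent, so PexA is inactive.
Indole is absent, so PurD is inactive.
With no repressor bound, *sibG* is transcribed.
So SibG is produced and active.
No repressor is bound and SibG is active, so *irpK* is transcribed.
So IrpK is produced and active.
MoO₄²⁻ is present, so JalE is active.
KosE is produced constitutively and is active.
With repressor JalE bound, *nolS* is not transcribed.
So NolS is not produced.
No repressor is bound and FenU and IrpK are active, so *jalV* is transcribed.
→ *jalV* is ON in A.
Condition B:
Itaconate is absent, so FenU is inactive.
Mevalonate is present, so PexA is active.
Indole is present, so PurD is active.
With repressor PexA bound, *sibG* is not transcribed.
So SibG is not produced.
Required activator SibG is absent, so *irpK* is not transcribed.
So IrpK is not produced.
MoO₄²⁻ is present, so JalE is active.
KosE is produced constitutively and is active.
With repressor JalE bound, *nolS* is not transcribed.
So NolS is not produced.
Required activator FenU is absent, so *jalV* is not transcribed.
→ *jalV* is OFF in B.

A only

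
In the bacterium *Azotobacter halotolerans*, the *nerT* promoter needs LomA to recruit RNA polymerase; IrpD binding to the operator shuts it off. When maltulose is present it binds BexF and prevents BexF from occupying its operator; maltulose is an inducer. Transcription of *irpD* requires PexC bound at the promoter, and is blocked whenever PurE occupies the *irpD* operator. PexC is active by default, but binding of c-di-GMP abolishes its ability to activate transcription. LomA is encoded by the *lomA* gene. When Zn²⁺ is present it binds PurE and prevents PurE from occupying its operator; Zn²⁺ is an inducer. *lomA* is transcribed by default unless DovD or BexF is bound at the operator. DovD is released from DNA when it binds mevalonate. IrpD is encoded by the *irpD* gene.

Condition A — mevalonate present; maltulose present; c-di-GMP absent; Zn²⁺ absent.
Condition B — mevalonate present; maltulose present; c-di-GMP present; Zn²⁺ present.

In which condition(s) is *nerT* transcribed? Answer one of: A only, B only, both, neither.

Condition A:
Mevalonate is present, so DovD is inactive.
Maltulose is present, so BexF is inactive.
With no repressor bound, *lomA* is transcribed.
So LomA is produced and active.
c-di-GMP is absent, so PexC is active.
Zn²⁺ is absent, so PurE is active.
With repressor PurE bound, *irpD* is not transcribed.
So IrpD is not produced.
No repressor is bound and LomA is active, so *nerT* is transcribed.
→ *nerT* is ON in A.
Condition B:
Mevalonate is present, so DovD is inactive.
Maltulose is present, so BexF is inactive.
With no repressor bound, *lomA* is transcribed.
So LomA is produced and active.
c-di-GMP is present, so PexC is inactive.
Zn²⁺ is present, so PurE is inactive.
Required activator PexC is absent, so *irpD* is not transcribed.
So IrpD is not produced.
No repressor is bound and LomA is active, so *nerT* is transcribed.
→ *nerT* is ON in B.

both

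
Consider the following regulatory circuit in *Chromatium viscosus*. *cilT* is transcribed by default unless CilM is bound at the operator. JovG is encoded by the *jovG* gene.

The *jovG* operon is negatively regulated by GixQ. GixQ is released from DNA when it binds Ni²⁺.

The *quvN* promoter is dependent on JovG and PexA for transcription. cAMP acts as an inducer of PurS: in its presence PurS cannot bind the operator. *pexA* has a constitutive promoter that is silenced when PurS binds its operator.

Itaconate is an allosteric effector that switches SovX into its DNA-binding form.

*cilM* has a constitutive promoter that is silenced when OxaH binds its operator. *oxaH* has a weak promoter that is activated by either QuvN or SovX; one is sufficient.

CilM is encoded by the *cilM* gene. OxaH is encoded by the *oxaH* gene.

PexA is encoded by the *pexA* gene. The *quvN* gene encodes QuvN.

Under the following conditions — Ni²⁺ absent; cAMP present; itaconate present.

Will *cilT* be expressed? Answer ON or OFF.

Ni²⁺ is absent, so GixQ is active.
With repressor GixQ bound, *jovG* is not transcribed.
So JovG is not produced.
cAMP is present, so PurS is inactive.
With no repressor bound, *pexA* is transcribed.
So PexA is produced and active.
Required activator JovG is absent, so *quvN* is not transcribed.
So QuvN is not produced.
Itaconate is present, so SovX is active.
Activator SovX is present, so *oxaH* is transcribed.
So OxaH is produced and active.
With repressor OxaH bound, *cilM* is not transcribed.
So CilM is not produced.
With no repressor bound, *cilT* is transcribed.

ON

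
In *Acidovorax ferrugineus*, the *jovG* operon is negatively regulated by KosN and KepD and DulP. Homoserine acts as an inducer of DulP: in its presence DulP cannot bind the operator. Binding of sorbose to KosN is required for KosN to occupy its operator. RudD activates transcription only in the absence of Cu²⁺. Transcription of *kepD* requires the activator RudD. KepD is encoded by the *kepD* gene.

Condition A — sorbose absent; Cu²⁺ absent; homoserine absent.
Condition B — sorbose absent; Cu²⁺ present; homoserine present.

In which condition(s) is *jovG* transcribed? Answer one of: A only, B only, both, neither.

B only

Condition A:
Sorbose is absent, so KosN is inactive.
Cu²⁺ is absent, so RudD is active.
No repressor is bound and RudD is active, so *kepD* is transcribed.
So KepD is produced and active.
Homoserine is absent, so DulP is active.
With repressor KepD bound, *jovG* is not transcribed.
→ *jovG* is OFF in A.
Condition B:
Sorbose is absent, so KosN is inactive.
Cu²⁺ is present, so RudD is inactive.
Required activator RudD is absent, so *kepD* is not transcribed.
So KepD is not produced.
Homoserine is present, so DulP is inactive.
With no repressor bound, *jovG* is transcribed.
→ *jovG* is ON in B.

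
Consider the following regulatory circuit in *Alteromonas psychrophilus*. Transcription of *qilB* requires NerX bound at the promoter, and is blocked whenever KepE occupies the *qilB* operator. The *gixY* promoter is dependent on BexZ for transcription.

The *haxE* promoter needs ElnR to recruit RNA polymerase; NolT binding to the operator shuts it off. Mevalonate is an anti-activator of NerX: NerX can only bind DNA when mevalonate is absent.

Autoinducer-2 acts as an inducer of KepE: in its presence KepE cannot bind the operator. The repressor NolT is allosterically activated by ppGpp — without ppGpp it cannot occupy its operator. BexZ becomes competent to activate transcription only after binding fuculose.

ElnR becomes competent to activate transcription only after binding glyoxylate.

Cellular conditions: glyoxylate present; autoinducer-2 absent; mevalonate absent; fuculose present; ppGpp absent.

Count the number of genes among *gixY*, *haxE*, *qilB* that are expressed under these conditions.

Fuculose is present, so BexZ is active.
No repressor is bound and BexZ is active, so *gixY* is transcribed.
→ *gixY* is ON.
Glyoxylate is present, so ElnR is active.
ppGpp is absent, so NolT is inactive.
No repressor is bound and ElnR is active, so *haxE* is transcribed.
→ *haxE* is ON.
Autoinducer-2 is absent, so KepE is active.
Mevalonate is absent, so NerX is active.
With repressor KepE bound, *qilB* is not transcribed.
→ *qilB* is OFF.
2 of the 3 genes are transcribed.

2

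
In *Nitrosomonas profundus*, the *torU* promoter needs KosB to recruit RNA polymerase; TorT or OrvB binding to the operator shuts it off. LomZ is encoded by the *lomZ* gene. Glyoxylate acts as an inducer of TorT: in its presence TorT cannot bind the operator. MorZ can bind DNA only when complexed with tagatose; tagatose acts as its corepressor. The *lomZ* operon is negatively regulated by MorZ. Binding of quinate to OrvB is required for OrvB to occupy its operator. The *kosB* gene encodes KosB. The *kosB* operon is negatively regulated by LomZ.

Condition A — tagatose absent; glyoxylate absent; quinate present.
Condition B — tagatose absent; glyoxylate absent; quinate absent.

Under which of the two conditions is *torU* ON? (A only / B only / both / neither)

Condition A:
Tagatose is absent, so MorZ is inactive.
With no repressor bound, *lomZ* is transcribed.
So LomZ is produced and active.
With repressor LomZ bound, *kosB* is not transcribed.
So KosB is not produced.
Glyoxylate is absent, so TorT is active.
Quinate is present, so OrvB is active.
With repressor TorT bound, *torU* is not transcribed.
→ *torU* is OFF in A.
Condition B:
Tagatose is absent, so MorZ is inactive.
With no repressor bound, *lomZ* is transcribed.
So LomZ is produced and active.
With repressor LomZ bound, *kosB* is not transcribed.
So KosB is not produced.
Glyoxylate is absent, so TorT is active.
Quinate is absent, so OrvB is inactive.
With repressor TorT bound, *torU* is not transcribed.
→ *torU* is OFF in B.

neither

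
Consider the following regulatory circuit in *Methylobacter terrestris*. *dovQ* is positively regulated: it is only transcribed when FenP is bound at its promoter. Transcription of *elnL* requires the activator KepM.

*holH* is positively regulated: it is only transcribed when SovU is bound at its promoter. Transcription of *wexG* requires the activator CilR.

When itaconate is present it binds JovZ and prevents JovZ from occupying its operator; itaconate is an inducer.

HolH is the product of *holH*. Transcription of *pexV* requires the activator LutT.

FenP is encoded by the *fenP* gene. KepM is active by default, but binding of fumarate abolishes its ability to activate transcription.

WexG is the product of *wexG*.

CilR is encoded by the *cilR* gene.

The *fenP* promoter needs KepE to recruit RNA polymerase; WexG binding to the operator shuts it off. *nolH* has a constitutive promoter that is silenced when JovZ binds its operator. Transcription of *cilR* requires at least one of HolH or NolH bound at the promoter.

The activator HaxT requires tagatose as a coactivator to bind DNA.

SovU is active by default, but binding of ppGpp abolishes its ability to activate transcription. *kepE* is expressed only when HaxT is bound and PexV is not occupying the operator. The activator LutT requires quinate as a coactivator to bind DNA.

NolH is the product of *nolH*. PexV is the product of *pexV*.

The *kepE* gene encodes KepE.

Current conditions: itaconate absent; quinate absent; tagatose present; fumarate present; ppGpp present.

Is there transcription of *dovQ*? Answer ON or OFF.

ppGpp is present, so SovU is inactive.
Required activator SovU is absent, so *holH* is not transcribed.
So HolH is not produced.
Itaconate is absent, so JovZ is active.
With repressor JovZ bound, *nolH* is not transcribed.
So NolH is not produced.
No activator is available at the *cilR* promoter, so *cilR* is not transcribed.
So CilR is not produced.
Required activator CilR is absent, so *wexG* is not transcribed.
So WexG is not produced.
Tagatose is present, so HaxT is active.
Quinate is absent, so LutT is inactive.
Required activator LutT is absent, so *pexV* is not transcribed.
So PexV is not produced.
No repressor is bound and HaxT is active, so *kepE* is transcribed.
So KepE is produced and active.
No repressor is bound and KepE is active, so *fenP* is transcribed.
So FenP is produced and active.
No repressor is bound and FenP is active, so *dovQ* is transcribed.

ON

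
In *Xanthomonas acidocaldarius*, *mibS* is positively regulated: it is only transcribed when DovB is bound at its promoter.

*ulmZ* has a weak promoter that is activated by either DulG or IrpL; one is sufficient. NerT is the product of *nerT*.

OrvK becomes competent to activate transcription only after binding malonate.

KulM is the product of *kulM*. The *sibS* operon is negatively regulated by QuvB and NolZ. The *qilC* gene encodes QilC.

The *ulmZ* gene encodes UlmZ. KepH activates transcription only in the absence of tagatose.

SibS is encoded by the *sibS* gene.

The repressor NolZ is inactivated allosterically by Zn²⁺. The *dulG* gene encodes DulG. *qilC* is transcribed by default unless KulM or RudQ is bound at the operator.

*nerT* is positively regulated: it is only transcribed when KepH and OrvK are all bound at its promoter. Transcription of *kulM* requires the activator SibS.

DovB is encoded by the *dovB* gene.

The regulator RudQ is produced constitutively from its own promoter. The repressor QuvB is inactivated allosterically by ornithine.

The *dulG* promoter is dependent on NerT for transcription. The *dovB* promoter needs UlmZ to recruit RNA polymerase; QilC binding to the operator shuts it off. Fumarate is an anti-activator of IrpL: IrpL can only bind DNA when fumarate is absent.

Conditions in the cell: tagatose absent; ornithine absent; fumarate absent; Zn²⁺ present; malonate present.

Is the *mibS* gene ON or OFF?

ON

Ornithine is absent, so QuvB is active.
Zn²⁺ is present, so NolZ is inactive.
With repressor QuvB bound, *sibS* is not transcribed.
So SibS is not produced.
Required activator SibS is absent, so *kulM* is not transcribed.
So KulM is not produced.
RudQ is produced constitutively and is active.
With repressor RudQ bound, *qilC* is not transcribed.
So QilC is not produced.
Tagatose is absent, so KepH is active.
Malonate is present, so OrvK is active.
No repressor is bound and KepH and OrvK are active, so *nerT* is transcribed.
So NerT is produced and active.
No repressor is bound and NerT is active, so *dulG* is transcribed.
So DulG is produced and active.
Fumarate is absent, so IrpL is active.
Activator DulG is present, so *ulmZ* is transcribed.
So UlmZ is produced and active.
No repressor is bound and UlmZ is active, so *dovB* is transcribed.
So DovB is produced and active.
No repressor is bound and DovB is active, so *mibS* is transcribed.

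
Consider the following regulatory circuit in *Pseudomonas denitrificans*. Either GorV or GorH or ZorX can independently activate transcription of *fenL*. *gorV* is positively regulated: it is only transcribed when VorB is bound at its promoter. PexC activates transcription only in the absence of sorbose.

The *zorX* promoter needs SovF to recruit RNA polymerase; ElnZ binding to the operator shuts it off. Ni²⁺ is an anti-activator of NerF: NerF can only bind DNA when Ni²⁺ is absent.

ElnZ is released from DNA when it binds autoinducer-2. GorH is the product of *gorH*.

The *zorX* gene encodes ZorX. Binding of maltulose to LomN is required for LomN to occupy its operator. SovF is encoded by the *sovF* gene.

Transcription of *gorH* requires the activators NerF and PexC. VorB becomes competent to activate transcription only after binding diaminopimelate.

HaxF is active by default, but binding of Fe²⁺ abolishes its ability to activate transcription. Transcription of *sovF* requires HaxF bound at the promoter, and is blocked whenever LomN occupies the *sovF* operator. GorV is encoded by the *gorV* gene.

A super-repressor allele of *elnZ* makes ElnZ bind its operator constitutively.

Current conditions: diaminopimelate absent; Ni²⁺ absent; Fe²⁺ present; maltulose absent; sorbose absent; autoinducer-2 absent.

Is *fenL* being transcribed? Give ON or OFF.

Diaminopimelate is absent, so VorB is inactive.
Required activator VorB is absent, so *gorV* is not transcribed.
So GorV is not produced.
Ni²⁺ is absent, so NerF is active.
Sorbose is absent, so PexC is active.
No repressor is bound and NerF and PexC are active, so *gorH* is transcribed.
So GorH is produced and active.
Maltulose is absent, so LomN is inactive.
Fe²⁺ is present, so HaxF is inactive.
Required activator HaxF is absent, so *sovF* is not transcribed.
So SovF is not produced.
ElnZ is constitutively active in this strain.
With repressor ElnZ bound, *zorX* is not transcribed.
So ZorX is not produced.
Activator GorH is present, so *fenL* is transcribed.

ON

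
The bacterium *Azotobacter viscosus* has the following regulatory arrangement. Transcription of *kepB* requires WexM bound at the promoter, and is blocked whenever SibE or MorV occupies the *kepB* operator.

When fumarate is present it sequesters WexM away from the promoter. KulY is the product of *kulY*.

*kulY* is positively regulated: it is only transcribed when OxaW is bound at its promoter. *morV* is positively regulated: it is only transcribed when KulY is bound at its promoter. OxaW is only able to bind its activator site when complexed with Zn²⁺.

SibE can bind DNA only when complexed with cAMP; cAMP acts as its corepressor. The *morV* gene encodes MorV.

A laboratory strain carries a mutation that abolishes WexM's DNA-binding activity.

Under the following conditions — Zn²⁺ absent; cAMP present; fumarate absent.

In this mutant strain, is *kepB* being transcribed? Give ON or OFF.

OFF

WexM is non-functional in this strain, so it has no effect.
cAMP is present, so SibE is active.
Zn²⁺ is absent, so OxaW is inactive.
Required activator OxaW is absent, so *kulY* is not transcribed.
So KulY is not produced.
Required activator KulY is absent, so *morV* is not transcribed.
So MorV is not produced.
With repressor SibE bound, *kepB* is not transcribed.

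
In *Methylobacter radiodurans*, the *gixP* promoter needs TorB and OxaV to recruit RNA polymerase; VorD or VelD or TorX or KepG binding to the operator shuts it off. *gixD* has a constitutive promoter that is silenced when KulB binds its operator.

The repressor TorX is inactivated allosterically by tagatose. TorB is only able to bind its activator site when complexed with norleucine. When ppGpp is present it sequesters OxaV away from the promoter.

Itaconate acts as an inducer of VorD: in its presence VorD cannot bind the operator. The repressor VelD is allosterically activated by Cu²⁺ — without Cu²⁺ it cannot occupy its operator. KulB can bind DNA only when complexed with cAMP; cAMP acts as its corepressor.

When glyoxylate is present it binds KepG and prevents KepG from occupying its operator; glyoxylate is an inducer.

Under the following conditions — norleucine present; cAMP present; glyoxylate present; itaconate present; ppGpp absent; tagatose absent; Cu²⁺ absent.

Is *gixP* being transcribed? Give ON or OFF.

OFF

Itaconate is present, so VorD is inactive.
Cu²⁺ is absent, so VelD is inactive.
Norleucine is present, so TorB is active.
Tagatose is absent, so TorX is active.
ppGpp is absent, so OxaV is active.
Glyoxylate is present, so KepG is inactive.
With repressor TorX bound, *gixP* is not transcribed.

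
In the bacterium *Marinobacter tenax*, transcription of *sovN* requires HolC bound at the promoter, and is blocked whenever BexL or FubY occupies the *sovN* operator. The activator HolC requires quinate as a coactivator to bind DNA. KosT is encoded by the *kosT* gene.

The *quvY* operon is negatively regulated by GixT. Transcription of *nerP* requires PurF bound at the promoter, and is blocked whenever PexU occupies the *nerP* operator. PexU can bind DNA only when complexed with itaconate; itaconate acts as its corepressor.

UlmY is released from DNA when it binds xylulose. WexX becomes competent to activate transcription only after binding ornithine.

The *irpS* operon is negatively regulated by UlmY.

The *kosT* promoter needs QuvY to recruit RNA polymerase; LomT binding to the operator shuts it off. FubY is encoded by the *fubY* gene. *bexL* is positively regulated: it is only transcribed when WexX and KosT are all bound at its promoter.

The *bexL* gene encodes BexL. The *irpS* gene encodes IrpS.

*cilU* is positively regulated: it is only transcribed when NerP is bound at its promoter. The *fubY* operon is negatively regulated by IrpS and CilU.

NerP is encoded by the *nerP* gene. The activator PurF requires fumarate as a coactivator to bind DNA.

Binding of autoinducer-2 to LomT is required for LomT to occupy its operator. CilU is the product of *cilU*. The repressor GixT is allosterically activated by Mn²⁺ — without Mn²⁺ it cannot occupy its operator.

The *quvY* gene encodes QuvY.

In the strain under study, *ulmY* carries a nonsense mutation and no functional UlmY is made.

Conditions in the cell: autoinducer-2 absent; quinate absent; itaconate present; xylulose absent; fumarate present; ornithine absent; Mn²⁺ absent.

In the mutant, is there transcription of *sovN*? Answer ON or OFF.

Quinate is absent, so HolC is inactive.
Ornithine is absent, so WexX is inactive.
Autoinducer-2 is absent, so LomT is inactive.
Mn²⁺ is absent, so GixT is inactive.
With no repressor bound, *quvY* is transcribed.
So QuvY is produced and active.
No repressor is bound and QuvY is active, so *kosT* is transcribed.
So KosT is produced and active.
Required activator WexX is absent, so *bexL* is not transcribed.
So BexL is not produced.
UlmY is non-functional in this strain, so it has no effect.
With no repressor bound, *irpS* is transcribed.
So IrpS is produced and active.
Itaconate is present, so PexU is active.
Fumarate is present, so PurF is active.
With repressor PexU bound, *nerP* is not transcribed.
So NerP is not produced.
Required activator NerP is absent, so *cilU* is not transcribed.
So CilU is not produced.
With repressor IrpS bound, *fubY* is not transcribed.
So FubY is not produced.
Required activator HolC is absent, so *sovN* is not transcribed.

OFF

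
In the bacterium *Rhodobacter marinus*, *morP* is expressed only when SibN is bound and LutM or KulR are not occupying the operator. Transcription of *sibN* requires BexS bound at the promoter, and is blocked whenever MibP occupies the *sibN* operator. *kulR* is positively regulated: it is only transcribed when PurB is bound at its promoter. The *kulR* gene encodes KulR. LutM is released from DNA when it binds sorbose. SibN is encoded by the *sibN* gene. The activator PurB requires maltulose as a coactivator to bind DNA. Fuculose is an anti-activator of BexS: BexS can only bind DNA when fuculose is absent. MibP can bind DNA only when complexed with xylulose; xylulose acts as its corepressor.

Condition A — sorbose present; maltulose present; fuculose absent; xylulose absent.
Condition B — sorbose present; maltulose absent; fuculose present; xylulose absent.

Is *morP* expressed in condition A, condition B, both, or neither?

Condition A:
Sorbose is present, so LutM is inactive.
Maltulose is present, so PurB is active.
No repressor is bound and PurB is active, so *kulR* is transcribed.
So KulR is produced and active.
Fuculose is absent, so BexS is active.
Xylulose is absent, so MibP is inactive.
No repressor is bound and BexS is active, so *sibN* is transcribed.
So SibN is produced and active.
With repressor KulR bound, *morP* is not transcribed.
→ *morP* is OFF in A.
Condition B:
Sorbose is present, so LutM is inactive.
Maltulose is absent, so PurB is inactive.
Required activator PurB is absent, so *kulR* is not transcribed.
So KulR is not produced.
Fuculose is present, so BexS is inactive.
Xylulose is absent, so MibP is inactive.
Required activator BexS is absent, so *sibN* is not transcribed.
So SibN is not produced.
Required activator SibN is absent, so *morP* is not transcribed.
→ *morP* is OFF in B.

neither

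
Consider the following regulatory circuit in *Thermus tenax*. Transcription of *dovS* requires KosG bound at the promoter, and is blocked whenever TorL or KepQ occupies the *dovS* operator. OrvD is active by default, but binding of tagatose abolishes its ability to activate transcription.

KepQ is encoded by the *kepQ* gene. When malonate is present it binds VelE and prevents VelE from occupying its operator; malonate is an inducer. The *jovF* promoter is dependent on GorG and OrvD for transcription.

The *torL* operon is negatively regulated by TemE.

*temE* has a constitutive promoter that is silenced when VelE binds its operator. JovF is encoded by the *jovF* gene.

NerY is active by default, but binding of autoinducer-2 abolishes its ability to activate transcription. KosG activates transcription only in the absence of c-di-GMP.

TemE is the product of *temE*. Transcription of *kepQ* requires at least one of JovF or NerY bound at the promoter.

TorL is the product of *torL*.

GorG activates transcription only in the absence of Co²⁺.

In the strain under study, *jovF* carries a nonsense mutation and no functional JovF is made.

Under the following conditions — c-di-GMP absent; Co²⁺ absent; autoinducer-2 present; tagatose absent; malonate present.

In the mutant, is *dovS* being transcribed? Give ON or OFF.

ON

Malonate is present, so VelE is inactive.
With no repressor bound, *temE* is transcribed.
So TemE is produced and active.
With repressor TemE bound, *torL* is not transcribed.
So TorL is not produced.
JovF is non-functional in this strain, so it has no effect.
Autoinducer-2 is present, so NerY is inactive.
No activator is available at the *kepQ* promoter, so *kepQ* is not transcribed.
So KepQ is not produced.
c-di-GMP is absent, so KosG is active.
No repressor is bound and KosG is active, so *dovS* is transcribed.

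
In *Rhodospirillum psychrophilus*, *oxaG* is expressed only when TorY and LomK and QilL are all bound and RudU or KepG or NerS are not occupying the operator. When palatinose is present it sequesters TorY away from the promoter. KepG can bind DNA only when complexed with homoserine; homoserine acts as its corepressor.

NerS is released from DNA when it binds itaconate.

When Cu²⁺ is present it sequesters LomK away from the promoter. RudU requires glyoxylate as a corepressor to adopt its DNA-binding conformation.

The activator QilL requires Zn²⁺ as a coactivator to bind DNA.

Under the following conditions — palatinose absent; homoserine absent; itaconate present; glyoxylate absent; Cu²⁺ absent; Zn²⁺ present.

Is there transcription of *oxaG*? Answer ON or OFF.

Palatinose is absent, so TorY is active.
Cu²⁺ is absent, so LomK is active.
Glyoxylate is absent, so RudU is inactive.
Zn²⁺ is present, so QilL is active.
Homoserine is absent, so KepG is inactive.
Itaconate is present, so NerS is inactive.
No repressor is bound and TorY and LomK and QilL are active, so *oxaG* is transcribed.

ON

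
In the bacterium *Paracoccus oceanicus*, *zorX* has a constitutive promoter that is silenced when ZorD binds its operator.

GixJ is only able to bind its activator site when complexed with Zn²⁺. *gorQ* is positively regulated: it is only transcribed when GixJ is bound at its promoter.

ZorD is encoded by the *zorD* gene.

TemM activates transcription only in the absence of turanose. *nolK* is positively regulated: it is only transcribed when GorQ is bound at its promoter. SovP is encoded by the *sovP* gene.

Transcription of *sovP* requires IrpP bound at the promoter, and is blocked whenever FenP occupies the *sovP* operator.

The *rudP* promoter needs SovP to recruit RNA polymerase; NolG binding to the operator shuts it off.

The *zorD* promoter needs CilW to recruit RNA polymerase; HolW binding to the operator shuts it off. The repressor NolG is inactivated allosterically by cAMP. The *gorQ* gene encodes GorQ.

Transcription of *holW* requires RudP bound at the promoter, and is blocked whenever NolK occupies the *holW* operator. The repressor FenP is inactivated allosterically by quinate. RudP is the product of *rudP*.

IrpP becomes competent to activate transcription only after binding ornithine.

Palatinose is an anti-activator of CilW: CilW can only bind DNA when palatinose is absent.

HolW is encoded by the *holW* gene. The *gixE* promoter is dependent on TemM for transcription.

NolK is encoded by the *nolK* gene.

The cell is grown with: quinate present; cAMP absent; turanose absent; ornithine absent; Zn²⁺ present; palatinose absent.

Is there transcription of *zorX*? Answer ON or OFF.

Zn²⁺ is present, so GixJ is active.
No repressor is bound and GixJ is active, so *gorQ* is transcribed.
So GorQ is produced and active.
No repressor is bound and GorQ is active, so *nolK* is transcribed.
So NolK is produced and active.
cAMP is absent, so NolG is active.
Quinate is present, so FenP is inactive.
Ornithine is absent, so IrpP is inactive.
Required activator IrpP is absent, so *sovP* is not transcribed.
So SovP is not produced.
With repressor NolG bound, *rudP* is not transcribed.
So RudP is not produced.
With repressor NolK bound, *holW* is not transcribed.
So HolW is not produced.
Palatinose is absent, so CilW is active.
No repressor is bound and CilW is active, so *zorD* is transcribed.
So ZorD is produced and active.
With repressor ZorD bound, *zorX* is not transcribed.

OFF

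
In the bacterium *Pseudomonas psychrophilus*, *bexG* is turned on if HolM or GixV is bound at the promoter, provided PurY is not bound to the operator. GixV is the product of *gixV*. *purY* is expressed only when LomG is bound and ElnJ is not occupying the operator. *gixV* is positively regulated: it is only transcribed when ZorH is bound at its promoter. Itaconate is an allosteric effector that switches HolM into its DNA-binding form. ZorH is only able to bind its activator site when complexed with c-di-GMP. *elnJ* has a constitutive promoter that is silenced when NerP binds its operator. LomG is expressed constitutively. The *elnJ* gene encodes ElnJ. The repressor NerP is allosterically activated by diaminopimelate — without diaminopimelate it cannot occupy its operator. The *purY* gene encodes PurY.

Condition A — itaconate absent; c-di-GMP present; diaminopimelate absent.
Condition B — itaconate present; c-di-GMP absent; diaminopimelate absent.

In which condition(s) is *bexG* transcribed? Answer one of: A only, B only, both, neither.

both

Condition A:
Itaconate is absent, so HolM is inactive.
c-di-GMP is present, so ZorH is active.
No repressor is bound and ZorH is active, so *gixV* is transcribed.
So GixV is produced and active.
LomG is produced constitutively and is active.
Diaminopimelate is absent, so NerP is inactive.
With no repressor bound, *elnJ* is transcribed.
So ElnJ is produced and active.
With repressor ElnJ bound, *purY* is not transcribed.
So PurY is not produced.
Activator GixV is present, so *bexG* is transcribed.
→ *bexG* is ON in A.
Condition B:
Itaconate is present, so HolM is active.
c-di-GMP is absent, so ZorH is inactive.
Required activator ZorH is absent, so *gixV* is not transcribed.
So GixV is not produced.
LomG is produced constitutively and is active.
Diaminopimelate is absent, so NerP is inactive.
With no repressor bound, *elnJ* is transcribed.
So ElnJ is produced and active.
With repressor ElnJ bound, *purY* is not transcribed.
So PurY is not produced.
Activator HolM is present, so *bexG* is transcribed.
→ *bexG* is ON in B.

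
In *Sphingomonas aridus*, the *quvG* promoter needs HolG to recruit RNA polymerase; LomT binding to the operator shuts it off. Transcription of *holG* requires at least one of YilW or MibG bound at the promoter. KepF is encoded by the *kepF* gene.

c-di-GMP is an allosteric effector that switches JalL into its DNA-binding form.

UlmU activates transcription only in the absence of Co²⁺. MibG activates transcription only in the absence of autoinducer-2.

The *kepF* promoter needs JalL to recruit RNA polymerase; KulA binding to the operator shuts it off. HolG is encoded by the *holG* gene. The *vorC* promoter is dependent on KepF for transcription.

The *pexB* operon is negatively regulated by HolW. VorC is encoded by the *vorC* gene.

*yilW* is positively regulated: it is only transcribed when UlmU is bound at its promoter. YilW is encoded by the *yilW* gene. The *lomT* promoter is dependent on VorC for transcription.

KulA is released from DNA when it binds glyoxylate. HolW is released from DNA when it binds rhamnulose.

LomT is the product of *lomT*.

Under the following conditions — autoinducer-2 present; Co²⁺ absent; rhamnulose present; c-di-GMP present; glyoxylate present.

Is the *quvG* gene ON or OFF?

OFF

Glyoxylate is present, so KulA is inactive.
c-di-GMP is present, so JalL is active.
No repressor is bound and JalL is active, so *kepF* is transcribed.
So KepF is produced and active.
No repressor is bound and KepF is active, so *vorC* is transcribed.
So VorC is produced and active.
No repressor is bound and VorC is active, so *lomT* is transcribed.
So LomT is produced and active.
Co²⁺ is absent, so UlmU is active.
No repressor is bound and UlmU is active, so *yilW* is transcribed.
So YilW is produced and active.
Autoinducer-2 is present, so MibG is inactive.
Activator YilW is present, so *holG* is transcribed.
So HolG is produced and active.
With repressor LomT bound, *quvG* is not transcribed.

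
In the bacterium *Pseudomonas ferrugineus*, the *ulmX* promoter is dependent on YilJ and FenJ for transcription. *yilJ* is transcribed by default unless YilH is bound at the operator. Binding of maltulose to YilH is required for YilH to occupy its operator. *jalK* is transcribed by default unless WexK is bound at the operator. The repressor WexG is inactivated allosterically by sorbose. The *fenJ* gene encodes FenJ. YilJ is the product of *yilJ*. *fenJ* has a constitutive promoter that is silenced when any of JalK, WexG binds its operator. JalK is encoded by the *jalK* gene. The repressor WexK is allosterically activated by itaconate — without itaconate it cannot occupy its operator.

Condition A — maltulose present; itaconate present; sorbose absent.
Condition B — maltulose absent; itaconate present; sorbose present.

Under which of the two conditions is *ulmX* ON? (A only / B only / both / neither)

B only

Condition A:
Maltulose is present, so YilH is active.
With repressor YilH bound, *yilJ* is not transcribed.
So YilJ is not produced.
Itaconate is present, so WexK is active.
With repressor WexK bound, *jalK* is not transcribed.
So JalK is not produced.
Sorbose is absent, so WexG is active.
With repressor WexG bound, *fenJ* is not transcribed.
So FenJ is not produced.
Required activator YilJ is absent, so *ulmX* is not transcribed.
→ *ulmX* is OFF in A.
Condition B:
Maltulose is absent, so YilH is inactive.
With no repressor bound, *yilJ* is transcribed.
So YilJ is produced and active.
Itaconate is present, so WexK is active.
With repressor WexK bound, *jalK* is not transcribed.
So JalK is not produced.
Sorbose is present, so WexG is inactive.
With no repressor bound, *fenJ* is transcribed.
So FenJ is produced and active.
No repressor is bound and YilJ and FenJ are active, so *ulmX* is transcribed.
→ *ulmX* is ON in B.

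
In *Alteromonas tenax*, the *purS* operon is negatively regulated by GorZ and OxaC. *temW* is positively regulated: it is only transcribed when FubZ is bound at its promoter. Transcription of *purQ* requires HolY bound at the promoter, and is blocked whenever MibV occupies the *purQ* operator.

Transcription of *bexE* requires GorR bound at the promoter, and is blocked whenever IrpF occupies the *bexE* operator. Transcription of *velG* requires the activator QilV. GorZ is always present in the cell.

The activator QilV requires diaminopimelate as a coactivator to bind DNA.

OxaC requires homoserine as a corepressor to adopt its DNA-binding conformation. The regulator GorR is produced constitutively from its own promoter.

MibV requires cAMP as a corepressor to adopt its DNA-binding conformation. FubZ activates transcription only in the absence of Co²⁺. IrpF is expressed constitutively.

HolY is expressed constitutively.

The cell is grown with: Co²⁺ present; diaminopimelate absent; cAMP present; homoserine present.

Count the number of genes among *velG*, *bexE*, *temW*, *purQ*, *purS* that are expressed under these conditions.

0

Diaminopimelate is absent, so QilV is inactive.
Required activator QilV is absent, so *velG* is not transcribed.
→ *velG* is OFF.
IrpF is produced constitutively and is active.
GorR is produced constitutively and is active.
With repressor IrpF bound, *bexE* is not transcribed.
→ *bexE* is OFF.
Co²⁺ is present, so FubZ is inactive.
Required activator FubZ is absent, so *temW* is not transcribed.
→ *temW* is OFF.
HolY is produced constitutively and is active.
cAMP is present, so MibV is active.
With repressor MibV bound, *purQ* is not transcribed.
→ *purQ* is OFF.
GorZ is produced constitutively and is active.
Homoserine is present, so OxaC is active.
With repressor GorZ bound, *purS* is not transcribed.
→ *purS* is OFF.
0 of the 5 genes are transcribed.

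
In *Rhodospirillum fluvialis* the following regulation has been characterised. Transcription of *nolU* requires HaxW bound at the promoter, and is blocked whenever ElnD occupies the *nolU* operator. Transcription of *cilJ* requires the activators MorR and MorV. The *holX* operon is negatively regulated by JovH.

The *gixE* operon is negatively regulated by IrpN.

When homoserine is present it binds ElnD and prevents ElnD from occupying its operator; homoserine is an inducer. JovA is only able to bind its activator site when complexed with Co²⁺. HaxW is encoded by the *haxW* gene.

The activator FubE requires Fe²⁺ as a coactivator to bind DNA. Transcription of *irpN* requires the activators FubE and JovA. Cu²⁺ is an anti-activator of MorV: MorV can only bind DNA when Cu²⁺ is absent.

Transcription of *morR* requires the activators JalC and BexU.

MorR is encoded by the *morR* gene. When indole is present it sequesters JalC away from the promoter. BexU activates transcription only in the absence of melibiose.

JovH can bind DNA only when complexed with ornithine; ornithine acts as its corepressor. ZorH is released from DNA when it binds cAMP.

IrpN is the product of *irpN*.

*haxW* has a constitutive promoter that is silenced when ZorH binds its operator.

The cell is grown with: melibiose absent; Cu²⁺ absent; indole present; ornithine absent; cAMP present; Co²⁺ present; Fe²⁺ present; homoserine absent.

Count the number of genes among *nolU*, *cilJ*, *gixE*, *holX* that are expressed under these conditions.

1

cAMP is present, so ZorH is inactive.
With no repressor bound, *haxW* is transcribed.
So HaxW is produced and active.
Homoserine is absent, so ElnD is active.
With repressor ElnD bound, *nolU* is not transcribed.
→ *nolU* is OFF.
Indole is present, so JalC is inactive.
Melibiose is absent, so BexU is active.
Required activator JalC is absent, so *morR* is not transcribed.
So MorR is not produced.
Cu²⁺ is absent, so MorV is active.
Required activator MorR is absent, so *cilJ* is not transcribed.
→ *cilJ* is OFF.
Fe²⁺ is present, so FubE is active.
Co²⁺ is present, so JovA is active.
No repressor is bound and FubE and JovA are active, so *irpN* is transcribed.
So IrpN is produced and active.
With repressor IrpN bound, *gixE* is not transcribed.
→ *gixE* is OFF.
Ornithine is absent, so JovH is inactive.
With no repressor bound, *holX* is transcribed.
→ *holX* is ON.
1 of the 4 genes is transcribed.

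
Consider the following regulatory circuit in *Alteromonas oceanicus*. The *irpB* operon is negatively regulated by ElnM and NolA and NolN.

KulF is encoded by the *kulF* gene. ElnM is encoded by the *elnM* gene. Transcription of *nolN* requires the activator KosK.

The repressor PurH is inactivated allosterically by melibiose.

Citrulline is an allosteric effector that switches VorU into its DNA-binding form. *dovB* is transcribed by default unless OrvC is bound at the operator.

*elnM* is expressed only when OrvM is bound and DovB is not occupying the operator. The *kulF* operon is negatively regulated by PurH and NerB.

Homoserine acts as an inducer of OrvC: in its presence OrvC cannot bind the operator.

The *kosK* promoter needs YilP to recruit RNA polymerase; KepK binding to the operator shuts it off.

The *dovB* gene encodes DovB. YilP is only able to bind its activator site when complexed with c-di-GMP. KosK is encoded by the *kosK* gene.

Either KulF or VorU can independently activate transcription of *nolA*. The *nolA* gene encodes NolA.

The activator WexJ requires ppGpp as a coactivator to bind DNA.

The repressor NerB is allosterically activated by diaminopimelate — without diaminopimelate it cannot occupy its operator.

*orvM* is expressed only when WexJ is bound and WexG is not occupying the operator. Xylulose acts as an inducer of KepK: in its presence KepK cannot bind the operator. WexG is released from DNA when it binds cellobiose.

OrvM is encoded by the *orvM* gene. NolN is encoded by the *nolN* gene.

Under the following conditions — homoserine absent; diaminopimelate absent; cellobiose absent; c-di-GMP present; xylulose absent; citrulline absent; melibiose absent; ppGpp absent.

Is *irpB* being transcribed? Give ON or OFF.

ON

Homoserine is absent, so OrvC is active.
With repressor OrvC bound, *dovB* is not transcribed.
So DovB is not produced.
ppGpp is absent, so WexJ is inactive.
Cellobiose is absent, so WexG is active.
With repressor WexG bound, *orvM* is not transcribed.
So OrvM is not produced.
Required activator OrvM is absent, so *elnM* is not transcribed.
So ElnM is not produced.
Melibiose is absent, so PurH is active.
Diaminopimelate is absent, so NerB is inactive.
With repressor PurH bound, *kulF* is not transcribed.
So KulF is not produced.
Citrulline is absent, so VorU is inactive.
No activator is available at the *nolA* promoter, so *nolA* is not transcribed.
So NolA is not produced.
c-di-GMP is present, so YilP is active.
Xylulose is absent, so KepK is active.
With repressor KepK bound, *kosK* is not transcribed.
So KosK is not produced.
Required activator KosK is absent, so *nolN* is not transcribed.
So NolN is not produced.
With no repressor bound, *irpB* is transcribed.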